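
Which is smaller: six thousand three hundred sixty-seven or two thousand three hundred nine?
Convert six thousand three hundred sixty-seven (English words) → 6×1000 + 3×100 + 67 = 6367 (decimal)
Convert two thousand three hundred nine (English words) → 2×1000 + 3×100 + 9 = 2309 (decimal)
Compare 6367 vs 2309: smaller = 2309
2309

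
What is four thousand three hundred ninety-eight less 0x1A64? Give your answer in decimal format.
Convert four thousand three hundred ninety-eight (English words) → 4×1000 + 3×100 + 98 = 4398 (decimal)
Convert 0x1A64 (hexadecimal) → 1×4096 + 10×256 + 6×16 + 4 = 6756 (decimal)
Compute 4398 - 6756 = -2358
-2358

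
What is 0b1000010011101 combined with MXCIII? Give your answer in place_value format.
Convert 0b1000010011101 (binary) → 4096 + 128 + 16 + 8 + 4 + 1 = 4253 (decimal)
Convert MXCIII (Roman numeral) → 1000 + 90 + 1 + 1 + 1 = 1093 (decimal)
Compute 4253 + 1093 = 5346
Convert 5346 (decimal) → 5346 = 5×1000 + 3×100 + 4×10 + 6 → 5 thousands, 3 hundreds, 4 tens, 6 ones (place-value notation)
5 thousands, 3 hundreds, 4 tens, 6 ones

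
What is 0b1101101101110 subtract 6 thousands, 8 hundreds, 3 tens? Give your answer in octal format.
Convert 0b1101101101110 (binary) → 4096 + 2048 + 512 + 256 + 64 + 32 + 8 + 4 + 2 = 7022 (decimal)
Convert 6 thousands, 8 hundreds, 3 tens (place-value notation) → 6×1000 + 8×100 + 3×10 = 6830 (decimal)
Compute 7022 - 6830 = 192
Convert 192 (decimal) → 192 = 3×64 → 0o300 (octal)
0o300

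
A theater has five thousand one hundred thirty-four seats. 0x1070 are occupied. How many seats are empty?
Convert five thousand one hundred thirty-four (English words) → 5×1000 + 1×100 + 34 = 5134 (decimal)
Convert 0x1070 (hexadecimal) → 1×4096 + 7×16 = 4208 (decimal)
Compute 5134 - 4208 = 926
926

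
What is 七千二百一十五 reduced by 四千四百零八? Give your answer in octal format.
Convert 七千二百一十五 (Chinese numeral) → 7×1000 + 2×100 + 1×10 + 5 = 7215 (decimal)
Convert 四千四百零八 (Chinese numeral) → 4×1000 + 4×100 + 8 = 4408 (decimal)
Compute 7215 - 4408 = 2807
Convert 2807 (decimal) → 2807 = 5×512 + 3×64 + 6×8 + 7 → 0o5367 (octal)
0o5367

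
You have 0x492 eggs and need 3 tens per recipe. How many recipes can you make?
Convert 0x492 (hexadecimal) → 4×256 + 9×16 + 2 = 1170 (decimal)
Convert 3 tens (place-value notation) → 3×10 = 30 (decimal)
Compute 1170 ÷ 30 = 39
39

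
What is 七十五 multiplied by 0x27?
Convert 七十五 (Chinese numeral) → 7×10 + 5 = 75 (decimal)
Convert 0x27 (hexadecimal) → 2×16 + 7 = 39 (decimal)
Compute 75 × 39 = 2925
2925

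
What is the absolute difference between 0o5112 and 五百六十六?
Convert 0o5112 (octal) → 5×512 + 1×64 + 1×8 + 2 = 2634 (decimal)
Convert 五百六十六 (Chinese numeral) → 5×100 + 6×10 + 6 = 566 (decimal)
Compute |2634 - 566| = 2068
2068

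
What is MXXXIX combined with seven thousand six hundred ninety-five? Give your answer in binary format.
Convert MXXXIX (Roman numeral) → 1000 + 10 + 10 + 10 + 9 = 1039 (decimal)
Convert seven thousand six hundred ninety-five (English words) → 7×1000 + 6×100 + 95 = 7695 (decimal)
Compute 1039 + 7695 = 8734
Convert 8734 (decimal) → 8734 = 8192 + 512 + 16 + 8 + 4 + 2 → 0b10001000011110 (binary)
0b10001000011110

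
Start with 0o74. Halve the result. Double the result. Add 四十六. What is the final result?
Convert 0o74 (octal) → 7×8 + 4 = 60 (decimal)
Start: 60
60 ÷ 2 = 30
30 × 2 = 60
Convert 四十六 (Chinese numeral) → 4×10 + 6 = 46 (decimal)
60 + 46 = 106
106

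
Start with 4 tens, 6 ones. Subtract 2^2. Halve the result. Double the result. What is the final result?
Convert 4 tens, 6 ones (place-value notation) → 4×10 + 6 = 46 (decimal)
Start: 46
Convert 2^2 (power) → 4 (decimal)
46 - 4 = 42
42 ÷ 2 = 21
21 × 2 = 42
42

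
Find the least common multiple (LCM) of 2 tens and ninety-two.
Convert 2 tens (place-value notation) → 2×10 = 20 (decimal)
Convert ninety-two (English words) → 92 (decimal)
Compute lcm(20, 92) = 460
460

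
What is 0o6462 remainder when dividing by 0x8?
Convert 0o6462 (octal) → 6×512 + 4×64 + 6×8 + 2 = 3378 (decimal)
Convert 0x8 (hexadecimal) → 8 (decimal)
Compute 3378 mod 8 = 2
2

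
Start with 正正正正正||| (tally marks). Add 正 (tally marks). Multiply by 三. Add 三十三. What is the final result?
Convert 正正正正正||| (tally marks) → 5 + 5 + 5 + 5 + 5 + 3 = 28 (decimal)
Start: 28
Convert 正 (tally marks) → 5 (decimal)
28 + 5 = 33
Convert 三 (Chinese numeral) → 3 (decimal)
33 × 3 = 99
Convert 三十三 (Chinese numeral) → 3×10 + 3 = 33 (decimal)
99 + 33 = 132
132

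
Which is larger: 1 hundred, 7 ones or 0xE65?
Convert 1 hundred, 7 ones (place-value notation) → 1×100 + 7 = 107 (decimal)
Convert 0xE65 (hexadecimal) → 14×256 + 6×16 + 5 = 3685 (decimal)
Compare 107 vs 3685: larger = 3685
3685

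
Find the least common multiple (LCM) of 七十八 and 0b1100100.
Convert 七十八 (Chinese numeral) → 7×10 + 8 = 78 (decimal)
Convert 0b1100100 (binary) → 64 + 32 + 4 = 100 (decimal)
Compute lcm(78, 100) = 3900
3900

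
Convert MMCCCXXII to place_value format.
Convert MMCCCXXII (Roman numeral) → 1000 + 1000 + 100 + 100 + 100 + 10 + 10 + 1 + 1 = 2322 (decimal)
Convert 2322 (decimal) → 2322 = 2×1000 + 3×100 + 2×10 + 2 → 2 thousands, 3 hundreds, 2 tens, 2 ones (place-value notation)
2 thousands, 3 hundreds, 2 tens, 2 ones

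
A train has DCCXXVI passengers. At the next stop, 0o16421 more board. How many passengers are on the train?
Convert DCCXXVI (Roman numeral) → 500 + 100 + 100 + 10 + 10 + 5 + 1 = 726 (decimal)
Convert 0o16421 (octal) → 1×4096 + 6×512 + 4×64 + 2×8 + 1 = 7441 (decimal)
Compute 726 + 7441 = 8167
8167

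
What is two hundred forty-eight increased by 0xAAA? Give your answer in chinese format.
Convert two hundred forty-eight (English words) → 2×100 + 48 = 248 (decimal)
Convert 0xAAA (hexadecimal) → 10×256 + 10×16 + 10 = 2730 (decimal)
Compute 248 + 2730 = 2978
Convert 2978 (decimal) → 2978 = 2×1000 + 9×100 + 7×10 + 8 → 二千九百七十八 (Chinese numeral)
二千九百七十八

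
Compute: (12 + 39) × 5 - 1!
Convert 1! (factorial) → 1 (decimal)
Expression in decimal: (12 + 39) × 5 - 1
Parentheses first: 12 + 39 = 51
Multiply: 51 × 5 = 255
Subtract: 255 - 1 = 254
254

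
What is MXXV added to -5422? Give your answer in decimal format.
Convert MXXV (Roman numeral) → 1000 + 10 + 10 + 5 = 1025 (decimal)
Compute 1025 + -5422 = -4397
-4397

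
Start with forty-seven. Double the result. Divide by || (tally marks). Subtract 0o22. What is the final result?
Convert forty-seven (English words) → 47 (decimal)
Start: 47
47 × 2 = 94
Convert || (tally marks) → 2 (decimal)
94 ÷ 2 = 47
Convert 0o22 (octal) → 2×8 + 2 = 18 (decimal)
47 - 18 = 29
29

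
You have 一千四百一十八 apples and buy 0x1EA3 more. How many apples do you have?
Convert 一千四百一十八 (Chinese numeral) → 1×1000 + 4×100 + 1×10 + 8 = 1418 (decimal)
Convert 0x1EA3 (hexadecimal) → 1×4096 + 14×256 + 10×16 + 3 = 7843 (decimal)
Compute 1418 + 7843 = 9261
9261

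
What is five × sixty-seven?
Convert five (English words) → 5 (decimal)
Convert sixty-seven (English words) → 67 (decimal)
Compute 5 × 67 = 335
335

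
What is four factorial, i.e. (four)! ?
Convert four (English words) → 4 (decimal)
Compute 4! = 24
24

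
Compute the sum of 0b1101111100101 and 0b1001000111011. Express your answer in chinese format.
Convert 0b1101111100101 (binary) → 4096 + 2048 + 512 + 256 + 128 + 64 + 32 + 4 + 1 = 7141 (decimal)
Convert 0b1001000111011 (binary) → 4096 + 512 + 32 + 16 + 8 + 2 + 1 = 4667 (decimal)
Compute 7141 + 4667 = 11808
Convert 11808 (decimal) → 11808 = 1×10000 + 1×1000 + 8×100 + 8 → 一万一千八百零八 (Chinese numeral)
一万一千八百零八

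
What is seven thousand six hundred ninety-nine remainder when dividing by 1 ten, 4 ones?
Convert seven thousand six hundred ninety-nine (English words) → 7×1000 + 6×100 + 99 = 7699 (decimal)
Convert 1 ten, 4 ones (place-value notation) → 1×10 + 4 = 14 (decimal)
Compute 7699 mod 14 = 13
13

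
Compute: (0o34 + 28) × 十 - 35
Convert 0o34 (octal) → 3×8 + 4 = 28 (decimal)
Convert 十 (Chinese numeral) → 1×10 = 10 (decimal)
Expression in decimal: (28 + 28) × 10 - 35
Parentheses first: 28 + 28 = 56
Multiply: 56 × 10 = 560
Subtract: 560 - 35 = 525
525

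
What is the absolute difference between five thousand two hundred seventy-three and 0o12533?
Convert five thousand two hundred seventy-three (English words) → 5×1000 + 2×100 + 73 = 5273 (decimal)
Convert 0o12533 (octal) → 1×4096 + 2×512 + 5×64 + 3×8 + 3 = 5467 (decimal)
Compute |5273 - 5467| = 194
194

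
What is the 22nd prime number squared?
The 22nd prime number = 79
Compute 79² = 79 × 79 = 6241
6241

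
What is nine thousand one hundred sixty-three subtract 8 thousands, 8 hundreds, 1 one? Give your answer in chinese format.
Convert nine thousand one hundred sixty-three (English words) → 9×1000 + 1×100 + 63 = 9163 (decimal)
Convert 8 thousands, 8 hundreds, 1 one (place-value notation) → 8×1000 + 8×100 + 1 = 8801 (decimal)
Compute 9163 - 8801 = 362
Convert 362 (decimal) → 362 = 3×100 + 6×10 + 2 → 三百六十二 (Chinese numeral)
三百六十二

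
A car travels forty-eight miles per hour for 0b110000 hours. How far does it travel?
Convert forty-eight (English words) → 48 (decimal)
Convert 0b110000 (binary) → 32 + 16 = 48 (decimal)
Compute 48 × 48 = 2304
2304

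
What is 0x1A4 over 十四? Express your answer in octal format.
Convert 0x1A4 (hexadecimal) → 1×256 + 10×16 + 4 = 420 (decimal)
Convert 十四 (Chinese numeral) → 1×10 + 4 = 14 (decimal)
Compute 420 ÷ 14 = 30
Convert 30 (decimal) → 30 = 3×8 + 6 → 0o36 (octal)
0o36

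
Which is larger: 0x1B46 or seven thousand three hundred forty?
Convert 0x1B46 (hexadecimal) → 1×4096 + 11×256 + 4×16 + 6 = 6982 (decimal)
Convert seven thousand three hundred forty (English words) → 7×1000 + 3×100 + 40 = 7340 (decimal)
Compare 6982 vs 7340: larger = 7340
7340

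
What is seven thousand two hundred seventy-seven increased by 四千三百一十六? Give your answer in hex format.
Convert seven thousand two hundred seventy-seven (English words) → 7×1000 + 2×100 + 77 = 7277 (decimal)
Convert 四千三百一十六 (Chinese numeral) → 4×1000 + 3×100 + 1×10 + 6 = 4316 (decimal)
Compute 7277 + 4316 = 11593
Convert 11593 (decimal) → 11593 = 2×4096 + 13×256 + 4×16 + 9 → 0x2D49 (hexadecimal)
0x2D49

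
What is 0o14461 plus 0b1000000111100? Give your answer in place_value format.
Convert 0o14461 (octal) → 1×4096 + 4×512 + 4×64 + 6×8 + 1 = 6449 (decimal)
Convert 0b1000000111100 (binary) → 4096 + 32 + 16 + 8 + 4 = 4156 (decimal)
Compute 6449 + 4156 = 10605
Convert 10605 (decimal) → 10605 = 10×1000 + 6×100 + 5 → 10 thousands, 6 hundreds, 5 ones (place-value notation)
10 thousands, 6 hundreds, 5 ones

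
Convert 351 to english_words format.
Convert 351 (decimal) → 351 = 3×100 + 51 → three hundred fifty-one (English words)
three hundred fifty-one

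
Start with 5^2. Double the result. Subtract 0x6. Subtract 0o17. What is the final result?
Convert 5^2 (power) → 25 (decimal)
Start: 25
25 × 2 = 50
Convert 0x6 (hexadecimal) → 6 (decimal)
50 - 6 = 44
Convert 0o17 (octal) → 1×8 + 7 = 15 (decimal)
44 - 15 = 29
29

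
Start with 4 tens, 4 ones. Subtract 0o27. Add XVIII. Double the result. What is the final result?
Convert 4 tens, 4 ones (place-value notation) → 4×10 + 4 = 44 (decimal)
Start: 44
Convert 0o27 (octal) → 2×8 + 7 = 23 (decimal)
44 - 23 = 21
Convert XVIII (Roman numeral) → 10 + 5 + 1 + 1 + 1 = 18 (decimal)
21 + 18 = 39
39 × 2 = 78
78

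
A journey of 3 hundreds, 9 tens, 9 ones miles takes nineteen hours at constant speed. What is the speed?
Convert 3 hundreds, 9 tens, 9 ones (place-value notation) → 3×100 + 9×10 + 9 = 399 (decimal)
Convert nineteen (English words) → 19 (decimal)
Compute 399 ÷ 19 = 21
21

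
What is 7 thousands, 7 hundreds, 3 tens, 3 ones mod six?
Convert 7 thousands, 7 hundreds, 3 tens, 3 ones (place-value notation) → 7×1000 + 7×100 + 3×10 + 3 = 7733 (decimal)
Convert six (English words) → 6 (decimal)
Compute 7733 mod 6 = 5
5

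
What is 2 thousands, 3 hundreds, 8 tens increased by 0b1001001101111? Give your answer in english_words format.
Convert 2 thousands, 3 hundreds, 8 tens (place-value notation) → 2×1000 + 3×100 + 8×10 = 2380 (decimal)
Convert 0b1001001101111 (binary) → 4096 + 512 + 64 + 32 + 8 + 4 + 2 + 1 = 4719 (decimal)
Compute 2380 + 4719 = 7099
Convert 7099 (decimal) → 7099 = 7×1000 + 99 → seven thousand ninety-nine (English words)
seven thousand ninety-nine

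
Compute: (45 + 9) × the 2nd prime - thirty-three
Convert the 2nd prime (prime index) → 3 (decimal)
Convert thirty-three (English words) → 33 (decimal)
Expression in decimal: (45 + 9) × 3 - 33
Parentheses first: 45 + 9 = 54
Multiply: 54 × 3 = 162
Subtract: 162 - 33 = 129
129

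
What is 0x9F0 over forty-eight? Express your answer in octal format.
Convert 0x9F0 (hexadecimal) → 9×256 + 15×16 = 2544 (decimal)
Convert forty-eight (English words) → 48 (decimal)
Compute 2544 ÷ 48 = 53
Convert 53 (decimal) → 53 = 6×8 + 5 → 0o65 (octal)
0o65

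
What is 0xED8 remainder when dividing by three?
Convert 0xED8 (hexadecimal) → 14×256 + 13×16 + 8 = 3800 (decimal)
Convert three (English words) → 3 (decimal)
Compute 3800 mod 3 = 2
2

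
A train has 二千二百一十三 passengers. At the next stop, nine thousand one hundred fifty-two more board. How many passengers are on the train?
Convert 二千二百一十三 (Chinese numeral) → 2×1000 + 2×100 + 1×10 + 3 = 2213 (decimal)
Convert nine thousand one hundred fifty-two (English words) → 9×1000 + 1×100 + 52 = 9152 (decimal)
Compute 2213 + 9152 = 11365
11365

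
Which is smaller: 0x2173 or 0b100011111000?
Convert 0x2173 (hexadecimal) → 2×4096 + 1×256 + 7×16 + 3 = 8563 (decimal)
Convert 0b100011111000 (binary) → 2048 + 128 + 64 + 32 + 16 + 8 = 2296 (decimal)
Compare 8563 vs 2296: smaller = 2296
2296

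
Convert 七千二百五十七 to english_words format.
Convert 七千二百五十七 (Chinese numeral) → 7×1000 + 2×100 + 5×10 + 7 = 7257 (decimal)
Convert 7257 (decimal) → 7257 = 7×1000 + 2×100 + 57 → seven thousand two hundred fifty-seven (English words)
seven thousand two hundred fifty-seven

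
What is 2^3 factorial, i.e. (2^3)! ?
Convert 2^3 (power) → 8 (decimal)
Compute 8! = 40320
40320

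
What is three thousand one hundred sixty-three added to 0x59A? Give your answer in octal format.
Convert three thousand one hundred sixty-three (English words) → 3×1000 + 1×100 + 63 = 3163 (decimal)
Convert 0x59A (hexadecimal) → 5×256 + 9×16 + 10 = 1434 (decimal)
Compute 3163 + 1434 = 4597
Convert 4597 (decimal) → 4597 = 1×4096 + 7×64 + 6×8 + 5 → 0o10765 (octal)
0o10765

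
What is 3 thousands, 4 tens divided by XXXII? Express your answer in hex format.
Convert 3 thousands, 4 tens (place-value notation) → 3×1000 + 4×10 = 3040 (decimal)
Convert XXXII (Roman numeral) → 10 + 10 + 10 + 1 + 1 = 32 (decimal)
Compute 3040 ÷ 32 = 95
Convert 95 (decimal) → 95 = 5×16 + 15 → 0x5F (hexadecimal)
0x5F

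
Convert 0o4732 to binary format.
Convert 0o4732 (octal) → 4×512 + 7×64 + 3×8 + 2 = 2522 (decimal)
Convert 2522 (decimal) → 2522 = 2048 + 256 + 128 + 64 + 16 + 8 + 2 → 0b100111011010 (binary)
0b100111011010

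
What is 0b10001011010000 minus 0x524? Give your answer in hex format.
Convert 0b10001011010000 (binary) → 8192 + 512 + 128 + 64 + 16 = 8912 (decimal)
Convert 0x524 (hexadecimal) → 5×256 + 2×16 + 4 = 1316 (decimal)
Compute 8912 - 1316 = 7596
Convert 7596 (decimal) → 7596 = 1×4096 + 13×256 + 10×16 + 12 → 0x1DAC (hexadecimal)
0x1DAC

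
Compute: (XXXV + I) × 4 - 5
Convert XXXV (Roman numeral) → 10 + 10 + 10 + 5 = 35 (decimal)
Convert I (Roman numeral) → 1 (decimal)
Expression in decimal: (35 + 1) × 4 - 5
Parentheses first: 35 + 1 = 36
Multiply: 36 × 4 = 144
Subtract: 144 - 5 = 139
139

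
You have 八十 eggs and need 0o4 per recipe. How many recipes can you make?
Convert 八十 (Chinese numeral) → 8×10 = 80 (decimal)
Convert 0o4 (octal) → 4 (decimal)
Compute 80 ÷ 4 = 20
20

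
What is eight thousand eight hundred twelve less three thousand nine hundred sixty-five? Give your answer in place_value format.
Convert eight thousand eight hundred twelve (English words) → 8×1000 + 8×100 + 12 = 8812 (decimal)
Convert three thousand nine hundred sixty-five (English words) → 3×1000 + 9×100 + 65 = 3965 (decimal)
Compute 8812 - 3965 = 4847
Convert 4847 (decimal) → 4847 = 4×1000 + 8×100 + 4×10 + 7 → 4 thousands, 8 hundreds, 4 tens, 7 ones (place-value notation)
4 thousands, 8 hundreds, 4 tens, 7 ones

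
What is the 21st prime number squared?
The 21st prime number = 73
Compute 73² = 73 × 73 = 5329
5329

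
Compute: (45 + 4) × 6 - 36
Parentheses first: 45 + 4 = 49
Multiply: 49 × 6 = 294
Subtract: 294 - 36 = 258
258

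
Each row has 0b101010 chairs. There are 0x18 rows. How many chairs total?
Convert 0b101010 (binary) → 32 + 8 + 2 = 42 (decimal)
Convert 0x18 (hexadecimal) → 1×16 + 8 = 24 (decimal)
Compute 42 × 24 = 1008
1008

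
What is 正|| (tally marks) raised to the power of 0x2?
Convert 正|| (tally marks) → 5 + 2 = 7 (decimal)
Convert 0x2 (hexadecimal) → 2 (decimal)
Compute 7 ^ 2 = 49
49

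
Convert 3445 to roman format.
Convert 3445 (decimal) → 3445 = 1000 + 1000 + 1000 + 400 + 40 + 5 → MMMCDXLV (Roman numeral)
MMMCDXLV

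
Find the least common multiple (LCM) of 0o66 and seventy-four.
Convert 0o66 (octal) → 6×8 + 6 = 54 (decimal)
Convert seventy-four (English words) → 74 (decimal)
Compute lcm(54, 74) = 1998
1998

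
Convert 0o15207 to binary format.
Convert 0o15207 (octal) → 1×4096 + 5×512 + 2×64 + 7 = 6791 (decimal)
Convert 6791 (decimal) → 6791 = 4096 + 2048 + 512 + 128 + 4 + 2 + 1 → 0b1101010000111 (binary)
0b1101010000111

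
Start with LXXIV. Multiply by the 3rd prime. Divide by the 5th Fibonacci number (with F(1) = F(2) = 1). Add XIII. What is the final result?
Convert LXXIV (Roman numeral) → 50 + 10 + 10 + 4 = 74 (decimal)
Start: 74
Convert the 3rd prime (prime index) → 5 (decimal)
74 × 5 = 370
Convert the 5th Fibonacci number (with F(1) = F(2) = 1) (Fibonacci index) → 1, 1, 2, 3, 5 → 5 (decimal)
370 ÷ 5 = 74
Convert XIII (Roman numeral) → 10 + 1 + 1 + 1 = 13 (decimal)
74 + 13 = 87
87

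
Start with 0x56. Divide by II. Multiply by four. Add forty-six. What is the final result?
Convert 0x56 (hexadecimal) → 5×16 + 6 = 86 (decimal)
Start: 86
Convert II (Roman numeral) → 1 + 1 = 2 (decimal)
86 ÷ 2 = 43
Convert four (English words) → 4 (decimal)
43 × 4 = 172
Convert forty-six (English words) → 46 (decimal)
172 + 46 = 218
218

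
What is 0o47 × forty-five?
Convert 0o47 (octal) → 4×8 + 7 = 39 (decimal)
Convert forty-five (English words) → 45 (decimal)
Compute 39 × 45 = 1755
1755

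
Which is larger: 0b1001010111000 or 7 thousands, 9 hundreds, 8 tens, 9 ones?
Convert 0b1001010111000 (binary) → 4096 + 512 + 128 + 32 + 16 + 8 = 4792 (decimal)
Convert 7 thousands, 9 hundreds, 8 tens, 9 ones (place-value notation) → 7×1000 + 9×100 + 8×10 + 9 = 7989 (decimal)
Compare 4792 vs 7989: larger = 7989
7989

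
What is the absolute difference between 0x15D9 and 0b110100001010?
Convert 0x15D9 (hexadecimal) → 1×4096 + 5×256 + 13×16 + 9 = 5593 (decimal)
Convert 0b110100001010 (binary) → 2048 + 1024 + 256 + 8 + 2 = 3338 (decimal)
Compute |5593 - 3338| = 2255
2255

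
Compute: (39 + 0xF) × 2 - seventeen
Convert 0xF (hexadecimal) → 15 (decimal)
Convert seventeen (English words) → 17 (decimal)
Expression in decimal: (39 + 15) × 2 - 17
Parentheses first: 39 + 15 = 54
Multiply: 54 × 2 = 108
Subtract: 108 - 17 = 91
91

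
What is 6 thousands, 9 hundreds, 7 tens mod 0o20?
Convert 6 thousands, 9 hundreds, 7 tens (place-value notation) → 6×1000 + 9×100 + 7×10 = 6970 (decimal)
Convert 0o20 (octal) → 2×8 = 16 (decimal)
Compute 6970 mod 16 = 10
10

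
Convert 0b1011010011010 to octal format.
Convert 0b1011010011010 (binary) → 4096 + 1024 + 512 + 128 + 16 + 8 + 2 = 5786 (decimal)
Convert 5786 (decimal) → 5786 = 1×4096 + 3×512 + 2×64 + 3×8 + 2 → 0o13232 (octal)
0o13232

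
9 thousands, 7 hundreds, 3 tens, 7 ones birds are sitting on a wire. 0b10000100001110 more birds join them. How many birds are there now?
Convert 9 thousands, 7 hundreds, 3 tens, 7 ones (place-value notation) → 9×1000 + 7×100 + 3×10 + 7 = 9737 (decimal)
Convert 0b10000100001110 (binary) → 8192 + 256 + 8 + 4 + 2 = 8462 (decimal)
Compute 9737 + 8462 = 18199
18199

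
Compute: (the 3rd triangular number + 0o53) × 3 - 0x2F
Convert the 3rd triangular number (triangular index) → 3×4/2 = 6 (decimal)
Convert 0o53 (octal) → 5×8 + 3 = 43 (decimal)
Convert 0x2F (hexadecimal) → 2×16 + 15 = 47 (decimal)
Expression in decimal: (6 + 43) × 3 - 47
Parentheses first: 6 + 43 = 49
Multiply: 49 × 3 = 147
Subtract: 147 - 47 = 100
100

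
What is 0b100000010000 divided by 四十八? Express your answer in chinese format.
Convert 0b100000010000 (binary) → 2048 + 16 = 2064 (decimal)
Convert 四十八 (Chinese numeral) → 4×10 + 8 = 48 (decimal)
Compute 2064 ÷ 48 = 43
Convert 43 (decimal) → 43 = 4×10 + 3 → 四十三 (Chinese numeral)
四十三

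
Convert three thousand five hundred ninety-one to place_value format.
Convert three thousand five hundred ninety-one (English words) → 3×1000 + 5×100 + 91 = 3591 (decimal)
Convert 3591 (decimal) → 3591 = 3×1000 + 5×100 + 9×10 + 1 → 3 thousands, 5 hundreds, 9 tens, 1 one (place-value notation)
3 thousands, 5 hundreds, 9 tens, 1 one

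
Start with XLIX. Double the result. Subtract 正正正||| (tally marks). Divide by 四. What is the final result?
Convert XLIX (Roman numeral) → 40 + 9 = 49 (decimal)
Start: 49
49 × 2 = 98
Convert 正正正||| (tally marks) → 5 + 5 + 5 + 3 = 18 (decimal)
98 - 18 = 80
Convert 四 (Chinese numeral) → 4 (decimal)
80 ÷ 4 = 20
20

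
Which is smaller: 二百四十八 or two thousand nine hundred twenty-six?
Convert 二百四十八 (Chinese numeral) → 2×100 + 4×10 + 8 = 248 (decimal)
Convert two thousand nine hundred twenty-six (English words) → 2×1000 + 9×100 + 26 = 2926 (decimal)
Compare 248 vs 2926: smaller = 248
248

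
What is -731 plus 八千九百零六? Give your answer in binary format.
Convert 八千九百零六 (Chinese numeral) → 8×1000 + 9×100 + 6 = 8906 (decimal)
Compute -731 + 8906 = 8175
Convert 8175 (decimal) → 8175 = 4096 + 2048 + 1024 + 512 + 256 + 128 + 64 + 32 + 8 + 4 + 2 + 1 → 0b1111111101111 (binary)
0b1111111101111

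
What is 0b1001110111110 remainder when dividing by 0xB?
Convert 0b1001110111110 (binary) → 4096 + 512 + 256 + 128 + 32 + 16 + 8 + 4 + 2 = 5054 (decimal)
Convert 0xB (hexadecimal) → 11 (decimal)
Compute 5054 mod 11 = 5
5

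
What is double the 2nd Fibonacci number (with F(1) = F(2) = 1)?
The 2nd Fibonacci number (with F(1) = F(2) = 1) = 1
Compute 1 × 2 = 2
2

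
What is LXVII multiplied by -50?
Convert LXVII (Roman numeral) → 50 + 10 + 5 + 1 + 1 = 67 (decimal)
Compute 67 × -50 = -3350
-3350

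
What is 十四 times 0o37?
Convert 十四 (Chinese numeral) → 1×10 + 4 = 14 (decimal)
Convert 0o37 (octal) → 3×8 + 7 = 31 (decimal)
Compute 14 × 31 = 434
434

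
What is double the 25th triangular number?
The 25th triangular number = 25×26/2 = 325
Compute 325 × 2 = 650
650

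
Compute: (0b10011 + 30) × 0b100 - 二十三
Convert 0b10011 (binary) → 16 + 2 + 1 = 19 (decimal)
Convert 0b100 (binary) → 4 (decimal)
Convert 二十三 (Chinese numeral) → 2×10 + 3 = 23 (decimal)
Expression in decimal: (19 + 30) × 4 - 23
Parentheses first: 19 + 30 = 49
Multiply: 49 × 4 = 196
Subtract: 196 - 23 = 173
173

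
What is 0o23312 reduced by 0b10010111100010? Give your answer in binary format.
Convert 0o23312 (octal) → 2×4096 + 3×512 + 3×64 + 1×8 + 2 = 9930 (decimal)
Convert 0b10010111100010 (binary) → 8192 + 1024 + 256 + 128 + 64 + 32 + 2 = 9698 (decimal)
Compute 9930 - 9698 = 232
Convert 232 (decimal) → 232 = 128 + 64 + 32 + 8 → 0b11101000 (binary)
0b11101000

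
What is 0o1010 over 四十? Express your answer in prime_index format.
Convert 0o1010 (octal) → 1×512 + 1×8 = 520 (decimal)
Convert 四十 (Chinese numeral) → 4×10 = 40 (decimal)
Compute 520 ÷ 40 = 13
Convert 13 (decimal) → the 6th prime (prime index)
the 6th prime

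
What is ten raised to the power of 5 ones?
Convert ten (English words) → 10 (decimal)
Convert 5 ones (place-value notation) → 5 (decimal)
Compute 10 ^ 5 = 100000
100000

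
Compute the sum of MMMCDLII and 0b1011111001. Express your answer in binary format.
Convert MMMCDLII (Roman numeral) → 1000 + 1000 + 1000 + 400 + 50 + 1 + 1 = 3452 (decimal)
Convert 0b1011111001 (binary) → 512 + 128 + 64 + 32 + 16 + 8 + 1 = 761 (decimal)
Compute 3452 + 761 = 4213
Convert 4213 (decimal) → 4213 = 4096 + 64 + 32 + 16 + 4 + 1 → 0b1000001110101 (binary)
0b1000001110101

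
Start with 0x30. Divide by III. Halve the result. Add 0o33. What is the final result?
Convert 0x30 (hexadecimal) → 3×16 = 48 (decimal)
Start: 48
Convert III (Roman numeral) → 1 + 1 + 1 = 3 (decimal)
48 ÷ 3 = 16
16 ÷ 2 = 8
Convert 0o33 (octal) → 3×8 + 3 = 27 (decimal)
8 + 27 = 35
35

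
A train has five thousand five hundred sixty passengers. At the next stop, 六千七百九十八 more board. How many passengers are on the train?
Convert five thousand five hundred sixty (English words) → 5×1000 + 5×100 + 60 = 5560 (decimal)
Convert 六千七百九十八 (Chinese numeral) → 6×1000 + 7×100 + 9×10 + 8 = 6798 (decimal)
Compute 5560 + 6798 = 12358
12358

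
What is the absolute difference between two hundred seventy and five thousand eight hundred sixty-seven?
Convert two hundred seventy (English words) → 2×100 + 70 = 270 (decimal)
Convert five thousand eight hundred sixty-seven (English words) → 5×1000 + 8×100 + 67 = 5867 (decimal)
Compute |270 - 5867| = 5597
5597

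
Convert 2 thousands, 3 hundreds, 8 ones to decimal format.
Convert 2 thousands, 3 hundreds, 8 ones (place-value notation) → 2×1000 + 3×100 + 8 = 2308 (decimal)
2308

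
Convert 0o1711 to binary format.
Convert 0o1711 (octal) → 1×512 + 7×64 + 1×8 + 1 = 969 (decimal)
Convert 969 (decimal) → 969 = 512 + 256 + 128 + 64 + 8 + 1 → 0b1111001001 (binary)
0b1111001001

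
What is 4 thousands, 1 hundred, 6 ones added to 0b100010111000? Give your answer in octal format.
Convert 4 thousands, 1 hundred, 6 ones (place-value notation) → 4×1000 + 1×100 + 6 = 4106 (decimal)
Convert 0b100010111000 (binary) → 2048 + 128 + 32 + 16 + 8 = 2232 (decimal)
Compute 4106 + 2232 = 6338
Convert 6338 (decimal) → 6338 = 1×4096 + 4×512 + 3×64 + 2 → 0o14302 (octal)
0o14302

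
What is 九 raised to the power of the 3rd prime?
Convert 九 (Chinese numeral) → 9 (decimal)
Convert the 3rd prime (prime index) → 5 (decimal)
Compute 9 ^ 5 = 59049
59049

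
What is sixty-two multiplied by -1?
Convert sixty-two (English words) → 62 (decimal)
Compute 62 × -1 = -62
-62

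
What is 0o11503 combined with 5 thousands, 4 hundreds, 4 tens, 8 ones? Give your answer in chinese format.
Convert 0o11503 (octal) → 1×4096 + 1×512 + 5×64 + 3 = 4931 (decimal)
Convert 5 thousands, 4 hundreds, 4 tens, 8 ones (place-value notation) → 5×1000 + 4×100 + 4×10 + 8 = 5448 (decimal)
Compute 4931 + 5448 = 10379
Convert 10379 (decimal) → 10379 = 1×10000 + 3×100 + 7×10 + 9 → 一万零三百七十九 (Chinese numeral)
一万零三百七十九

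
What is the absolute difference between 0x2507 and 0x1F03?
Convert 0x2507 (hexadecimal) → 2×4096 + 5×256 + 7 = 9479 (decimal)
Convert 0x1F03 (hexadecimal) → 1×4096 + 15×256 + 3 = 7939 (decimal)
Compute |9479 - 7939| = 1540
1540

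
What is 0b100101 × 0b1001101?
Convert 0b100101 (binary) → 32 + 4 + 1 = 37 (decimal)
Convert 0b1001101 (binary) → 64 + 8 + 4 + 1 = 77 (decimal)
Compute 37 × 77 = 2849
2849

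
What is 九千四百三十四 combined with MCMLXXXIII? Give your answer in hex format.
Convert 九千四百三十四 (Chinese numeral) → 9×1000 + 4×100 + 3×10 + 4 = 9434 (decimal)
Convert MCMLXXXIII (Roman numeral) → 1000 + 900 + 50 + 10 + 10 + 10 + 1 + 1 + 1 = 1983 (decimal)
Compute 9434 + 1983 = 11417
Convert 11417 (decimal) → 11417 = 2×4096 + 12×256 + 9×16 + 9 → 0x2C99 (hexadecimal)
0x2C99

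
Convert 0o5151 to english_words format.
Convert 0o5151 (octal) → 5×512 + 1×64 + 5×8 + 1 = 2665 (decimal)
Convert 2665 (decimal) → 2665 = 2×1000 + 6×100 + 65 → two thousand six hundred sixty-five (English words)
two thousand six hundred sixty-five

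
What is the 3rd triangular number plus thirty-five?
The 3rd triangular number = 3×4/2 = 6
Convert thirty-five (English words) → 35 (decimal)
Compute 6 + 35 = 41
41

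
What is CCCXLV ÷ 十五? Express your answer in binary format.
Convert CCCXLV (Roman numeral) → 100 + 100 + 100 + 40 + 5 = 345 (decimal)
Convert 十五 (Chinese numeral) → 1×10 + 5 = 15 (decimal)
Compute 345 ÷ 15 = 23
Convert 23 (decimal) → 23 = 16 + 4 + 2 + 1 → 0b10111 (binary)
0b10111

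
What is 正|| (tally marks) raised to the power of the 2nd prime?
Convert 正|| (tally marks) → 5 + 2 = 7 (decimal)
Convert the 2nd prime (prime index) → 3 (decimal)
Compute 7 ^ 3 = 343
343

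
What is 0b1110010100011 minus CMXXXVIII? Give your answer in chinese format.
Convert 0b1110010100011 (binary) → 4096 + 2048 + 1024 + 128 + 32 + 2 + 1 = 7331 (decimal)
Convert CMXXXVIII (Roman numeral) → 900 + 10 + 10 + 10 + 5 + 1 + 1 + 1 = 938 (decimal)
Compute 7331 - 938 = 6393
Convert 6393 (decimal) → 6393 = 6×1000 + 3×100 + 9×10 + 3 → 六千三百九十三 (Chinese numeral)
六千三百九十三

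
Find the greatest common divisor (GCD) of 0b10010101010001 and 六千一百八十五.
Convert 0b10010101010001 (binary) → 8192 + 1024 + 256 + 64 + 16 + 1 = 9553 (decimal)
Convert 六千一百八十五 (Chinese numeral) → 6×1000 + 1×100 + 8×10 + 5 = 6185 (decimal)
Compute gcd(9553, 6185) = 1
1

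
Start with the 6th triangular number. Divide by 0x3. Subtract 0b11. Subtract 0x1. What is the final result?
Convert the 6th triangular number (triangular index) → 6×7/2 = 21 (decimal)
Start: 21
Convert 0x3 (hexadecimal) → 3 (decimal)
21 ÷ 3 = 7
Convert 0b11 (binary) → 2 + 1 = 3 (decimal)
7 - 3 = 4
Convert 0x1 (hexadecimal) → 1 (decimal)
4 - 1 = 3
3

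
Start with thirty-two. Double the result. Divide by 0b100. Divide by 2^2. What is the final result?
Convert thirty-two (English words) → 32 (decimal)
Start: 32
32 × 2 = 64
Convert 0b100 (binary) → 4 (decimal)
64 ÷ 4 = 16
Convert 2^2 (power) → 4 (decimal)
16 ÷ 4 = 4
4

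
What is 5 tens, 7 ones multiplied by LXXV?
Convert 5 tens, 7 ones (place-value notation) → 5×10 + 7 = 57 (decimal)
Convert LXXV (Roman numeral) → 50 + 10 + 10 + 5 = 75 (decimal)
Compute 57 × 75 = 4275
4275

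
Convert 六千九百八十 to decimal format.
Convert 六千九百八十 (Chinese numeral) → 6×1000 + 9×100 + 8×10 = 6980 (decimal)
6980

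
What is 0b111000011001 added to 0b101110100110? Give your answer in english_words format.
Convert 0b111000011001 (binary) → 2048 + 1024 + 512 + 16 + 8 + 1 = 3609 (decimal)
Convert 0b101110100110 (binary) → 2048 + 512 + 256 + 128 + 32 + 4 + 2 = 2982 (decimal)
Compute 3609 + 2982 = 6591
Convert 6591 (decimal) → 6591 = 6×1000 + 5×100 + 91 → six thousand five hundred ninety-one (English words)
six thousand five hundred ninety-one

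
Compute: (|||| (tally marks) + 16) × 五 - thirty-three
Convert |||| (tally marks) → 4 (decimal)
Convert 五 (Chinese numeral) → 5 (decimal)
Convert thirty-three (English words) → 33 (decimal)
Expression in decimal: (4 + 16) × 5 - 33
Parentheses first: 4 + 16 = 20
Multiply: 20 × 5 = 100
Subtract: 100 - 33 = 67
67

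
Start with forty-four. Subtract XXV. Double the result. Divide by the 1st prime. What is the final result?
Convert forty-four (English words) → 44 (decimal)
Start: 44
Convert XXV (Roman numeral) → 10 + 10 + 5 = 25 (decimal)
44 - 25 = 19
19 × 2 = 38
Convert the 1st prime (prime index) → 2 (decimal)
38 ÷ 2 = 19
19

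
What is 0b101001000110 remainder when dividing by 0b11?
Convert 0b101001000110 (binary) → 2048 + 512 + 64 + 4 + 2 = 2630 (decimal)
Convert 0b11 (binary) → 2 + 1 = 3 (decimal)
Compute 2630 mod 3 = 2
2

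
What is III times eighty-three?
Convert III (Roman numeral) → 1 + 1 + 1 = 3 (decimal)
Convert eighty-three (English words) → 83 (decimal)
Compute 3 × 83 = 249
249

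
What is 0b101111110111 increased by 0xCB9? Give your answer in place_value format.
Convert 0b101111110111 (binary) → 2048 + 512 + 256 + 128 + 64 + 32 + 16 + 4 + 2 + 1 = 3063 (decimal)
Convert 0xCB9 (hexadecimal) → 12×256 + 11×16 + 9 = 3257 (decimal)
Compute 3063 + 3257 = 6320
Convert 6320 (decimal) → 6320 = 6×1000 + 3×100 + 2×10 → 6 thousands, 3 hundreds, 2 tens (place-value notation)
6 thousands, 3 hundreds, 2 tens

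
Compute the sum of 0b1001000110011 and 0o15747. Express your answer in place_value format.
Convert 0b1001000110011 (binary) → 4096 + 512 + 32 + 16 + 2 + 1 = 4659 (decimal)
Convert 0o15747 (octal) → 1×4096 + 5×512 + 7×64 + 4×8 + 7 = 7143 (decimal)
Compute 4659 + 7143 = 11802
Convert 11802 (decimal) → 11802 = 11×1000 + 8×100 + 2 → 11 thousands, 8 hundreds, 2 ones (place-value notation)
11 thousands, 8 hundreds, 2 ones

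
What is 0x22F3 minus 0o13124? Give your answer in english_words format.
Convert 0x22F3 (hexadecimal) → 2×4096 + 2×256 + 15×16 + 3 = 8947 (decimal)
Convert 0o13124 (octal) → 1×4096 + 3×512 + 1×64 + 2×8 + 4 = 5716 (decimal)
Compute 8947 - 5716 = 3231
Convert 3231 (decimal) → 3231 = 3×1000 + 2×100 + 31 → three thousand two hundred thirty-one (English words)
three thousand two hundred thirty-one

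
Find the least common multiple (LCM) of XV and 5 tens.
Convert XV (Roman numeral) → 10 + 5 = 15 (decimal)
Convert 5 tens (place-value notation) → 5×10 = 50 (decimal)
Compute lcm(15, 50) = 150
150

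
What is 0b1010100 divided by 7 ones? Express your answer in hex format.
Convert 0b1010100 (binary) → 64 + 16 + 4 = 84 (decimal)
Convert 7 ones (place-value notation) → 7 (decimal)
Compute 84 ÷ 7 = 12
Convert 12 (decimal) → 0xC (hexadecimal)
0xC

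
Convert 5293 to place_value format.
Convert 5293 (decimal) → 5293 = 5×1000 + 2×100 + 9×10 + 3 → 5 thousands, 2 hundreds, 9 tens, 3 ones (place-value notation)
5 thousands, 2 hundreds, 9 tens, 3 ones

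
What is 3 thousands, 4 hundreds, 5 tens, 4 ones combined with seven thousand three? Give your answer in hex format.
Convert 3 thousands, 4 hundreds, 5 tens, 4 ones (place-value notation) → 3×1000 + 4×100 + 5×10 + 4 = 3454 (decimal)
Convert seven thousand three (English words) → 7×1000 + 3 = 7003 (decimal)
Compute 3454 + 7003 = 10457
Convert 10457 (decimal) → 10457 = 2×4096 + 8×256 + 13×16 + 9 → 0x28D9 (hexadecimal)
0x28D9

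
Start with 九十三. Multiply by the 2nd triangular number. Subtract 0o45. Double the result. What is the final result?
Convert 九十三 (Chinese numeral) → 9×10 + 3 = 93 (decimal)
Start: 93
Convert the 2nd triangular number (triangular index) → 2×3/2 = 3 (decimal)
93 × 3 = 279
Convert 0o45 (octal) → 4×8 + 5 = 37 (decimal)
279 - 37 = 242
242 × 2 = 484
484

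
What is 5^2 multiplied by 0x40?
Convert 5^2 (power) → 25 (decimal)
Convert 0x40 (hexadecimal) → 4×16 = 64 (decimal)
Compute 25 × 64 = 1600
1600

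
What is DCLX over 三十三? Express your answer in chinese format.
Convert DCLX (Roman numeral) → 500 + 100 + 50 + 10 = 660 (decimal)
Convert 三十三 (Chinese numeral) → 3×10 + 3 = 33 (decimal)
Compute 660 ÷ 33 = 20
Convert 20 (decimal) → 20 = 2×10 → 二十 (Chinese numeral)
二十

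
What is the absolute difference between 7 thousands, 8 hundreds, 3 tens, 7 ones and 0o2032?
Convert 7 thousands, 8 hundreds, 3 tens, 7 ones (place-value notation) → 7×1000 + 8×100 + 3×10 + 7 = 7837 (decimal)
Convert 0o2032 (octal) → 2×512 + 3×8 + 2 = 1050 (decimal)
Compute |7837 - 1050| = 6787
6787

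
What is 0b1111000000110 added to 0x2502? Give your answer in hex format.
Convert 0b1111000000110 (binary) → 4096 + 2048 + 1024 + 512 + 4 + 2 = 7686 (decimal)
Convert 0x2502 (hexadecimal) → 2×4096 + 5×256 + 2 = 9474 (decimal)
Compute 7686 + 9474 = 17160
Convert 17160 (decimal) → 17160 = 4×4096 + 3×256 + 8 → 0x4308 (hexadecimal)
0x4308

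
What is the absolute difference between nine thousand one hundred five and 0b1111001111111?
Convert nine thousand one hundred five (English words) → 9×1000 + 1×100 + 5 = 9105 (decimal)
Convert 0b1111001111111 (binary) → 4096 + 2048 + 1024 + 512 + 64 + 32 + 16 + 8 + 4 + 2 + 1 = 7807 (decimal)
Compute |9105 - 7807| = 1298
1298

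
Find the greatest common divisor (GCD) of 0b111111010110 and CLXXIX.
Convert 0b111111010110 (binary) → 2048 + 1024 + 512 + 256 + 128 + 64 + 16 + 4 + 2 = 4054 (decimal)
Convert CLXXIX (Roman numeral) → 100 + 50 + 10 + 10 + 9 = 179 (decimal)
Compute gcd(4054, 179) = 1
1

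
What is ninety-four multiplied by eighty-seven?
Convert ninety-four (English words) → 94 (decimal)
Convert eighty-seven (English words) → 87 (decimal)
Compute 94 × 87 = 8178
8178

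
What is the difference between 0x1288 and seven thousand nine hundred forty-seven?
Convert 0x1288 (hexadecimal) → 1×4096 + 2×256 + 8×16 + 8 = 4744 (decimal)
Convert seven thousand nine hundred forty-seven (English words) → 7×1000 + 9×100 + 47 = 7947 (decimal)
Difference: |4744 - 7947| = 3203
3203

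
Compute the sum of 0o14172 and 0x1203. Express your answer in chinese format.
Convert 0o14172 (octal) → 1×4096 + 4×512 + 1×64 + 7×8 + 2 = 6266 (decimal)
Convert 0x1203 (hexadecimal) → 1×4096 + 2×256 + 3 = 4611 (decimal)
Compute 6266 + 4611 = 10877
Convert 10877 (decimal) → 10877 = 1×10000 + 8×100 + 7×10 + 7 → 一万零八百七十七 (Chinese numeral)
一万零八百七十七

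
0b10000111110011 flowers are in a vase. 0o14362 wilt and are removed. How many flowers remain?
Convert 0b10000111110011 (binary) → 8192 + 256 + 128 + 64 + 32 + 16 + 2 + 1 = 8691 (decimal)
Convert 0o14362 (octal) → 1×4096 + 4×512 + 3×64 + 6×8 + 2 = 6386 (decimal)
Compute 8691 - 6386 = 2305
2305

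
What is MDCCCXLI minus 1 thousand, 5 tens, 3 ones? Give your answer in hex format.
Convert MDCCCXLI (Roman numeral) → 1000 + 500 + 100 + 100 + 100 + 40 + 1 = 1841 (decimal)
Convert 1 thousand, 5 tens, 3 ones (place-value notation) → 1×1000 + 5×10 + 3 = 1053 (decimal)
Compute 1841 - 1053 = 788
Convert 788 (decimal) → 788 = 3×256 + 1×16 + 4 → 0x314 (hexadecimal)
0x314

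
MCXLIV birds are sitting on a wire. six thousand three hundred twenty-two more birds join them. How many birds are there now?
Convert MCXLIV (Roman numeral) → 1000 + 100 + 40 + 4 = 1144 (decimal)
Convert six thousand three hundred twenty-two (English words) → 6×1000 + 3×100 + 22 = 6322 (decimal)
Compute 1144 + 6322 = 7466
7466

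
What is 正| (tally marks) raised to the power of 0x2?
Convert 正| (tally marks) → 5 + 1 = 6 (decimal)
Convert 0x2 (hexadecimal) → 2 (decimal)
Compute 6 ^ 2 = 36
36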